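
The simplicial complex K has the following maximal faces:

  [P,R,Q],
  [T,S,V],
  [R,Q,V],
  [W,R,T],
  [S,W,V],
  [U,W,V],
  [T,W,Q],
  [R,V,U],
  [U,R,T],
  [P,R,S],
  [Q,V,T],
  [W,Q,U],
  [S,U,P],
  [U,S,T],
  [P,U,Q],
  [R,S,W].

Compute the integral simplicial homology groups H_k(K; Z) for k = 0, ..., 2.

H_0 = Z,  H_1 = Z^2,  H_2 = Z.

Order the vertices as P < Q < R < S < T < U < V < W. Listing each simplex with vertices in this order, K has dimension 2 with simplices:

  0-simplices (8): P, Q, R, S, T, U, V, W
  1-simplices (24): PQ, PR, PS, PU, QR, QT, QU, QV, QW, RS, RT, RU, RV, RW, ST, SU, SV, SW, TU, TV, TW, UV, UW, VW
  2-simplices (16): PQR, PQU, PRS, PSU, QRV, QTV, QTW, QUW, RSW, RTU, RTW, RUV, STU, STV, SVW, UVW

so the chain groups are C_0 ≅ Z^8, C_1 ≅ Z^24, C_2 ≅ Z^16.

∂_1: C_1 → C_0 maps an edge to its endpoints' difference, ∂[p,q] = q − p. For instance
  ∂PR = R − P.
The 8×24 boundary matrix has rank 7 and Smith normal form diag(1,1,1,1,1,1,1).

The boundary map ∂_2: C_2 → C_1 acts by ∂[p,q,r] = [q,r] − [p,r] + [p,q]. For instance
  ∂QTV = TV − QV + QT,
  ∂QUW = UW − QW + QU.
The 24×16 boundary matrix has rank 15 and Smith normal form diag(1,1,1,1,1,1,1,1,1,1,1,1,1,1,1).

Computing H_k = (kernel of ∂_k) / (image of ∂_{k+1}):

  H_0: rank C_0 − rank ∂_1 = 8 − 7 = 1, and the invariant factors of ∂_1 are all 1, so H_0 ≅ Z.
  H_1: rank ker ∂_1 − rank ∂_2 = (24 − 7) − 15 = 2, and the invariant factors of ∂_2 are all 1, so H_1 ≅ Z^2.
  H_2: rank ker ∂_2 − rank ∂_3 = (16 − 15) − 0 = 1, and there is no ∂_3, so H_2 ≅ Z.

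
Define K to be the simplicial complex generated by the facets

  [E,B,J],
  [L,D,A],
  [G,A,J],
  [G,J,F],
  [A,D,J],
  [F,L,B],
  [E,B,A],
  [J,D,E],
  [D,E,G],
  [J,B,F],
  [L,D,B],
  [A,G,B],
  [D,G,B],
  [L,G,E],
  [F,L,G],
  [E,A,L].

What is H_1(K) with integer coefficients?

Take the total order A < B < D < E < F < G < J < L on the vertex set. Then K (dimension 2) consists of the simplices:

  0-simplices (8): A, B, D, E, F, G, J, L
  1-simplices (24): AB, AD, AE, AG, AJ, AL, BD, BE, BF, BG, BJ, BL, DE, DG, DJ, DL, EG, EJ, EL, FG, FJ, FL, GJ, GL
  2-simplices (16): ABE, ABG, ADJ, ADL, AEL, AGJ, BDG, BDL, BEJ, BFJ, BFL, DEG, DEJ, EGL, FGJ, FGL

so the chain groups are C_0 ≅ Z^8, C_1 ≅ Z^24, C_2 ≅ Z^16.

The boundary map ∂_1: C_1 → C_0 is given by ∂[p,q] = [q] − [p]. For instance
  ∂BL = L − B.
The resulting 8×24 matrix has rank 7, and its Smith normal form has invariant factors (1,1,1,1,1,1,1).

∂_2: C_2 → C_1 maps a triangle to the signed sum of its edges. For instance
  ∂ABG = BG − AG + AB,
  ∂BFL = FL − BL + BF.
The 24×16 boundary matrix has rank 15 and Smith normal form diag(1,1,1,1,1,1,1,1,1,1,1,1,1,1,1).

Now H_k = ker ∂_k / im ∂_{k+1}, so:

  H_1: rank ker ∂_1 − rank ∂_2 = (24 − 7) − 15 = 2, and the invariant factors of ∂_2 are all 1, so H_1 = Z^2.

H_1 ≅ Z^2.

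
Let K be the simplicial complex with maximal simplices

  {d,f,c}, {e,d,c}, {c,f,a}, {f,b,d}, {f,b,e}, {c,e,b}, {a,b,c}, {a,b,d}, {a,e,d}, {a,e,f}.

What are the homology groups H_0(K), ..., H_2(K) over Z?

H_0 ≅ Z,  H_1 ≅ Z/2Z,  H_2 = 0.

We work with the vertex ordering a < b < c < d < e < f. The simplices of K, each written with vertices in increasing order, are:

  0-simplices (6): a, b, c, d, e, f
  1-simplices (15): ab, ac, ad, ae, af, bc, bd, be, bf, cd, ce, cf, de, df, ef
  2-simplices (10): abc, abd, acf, ade, aef, bce, bdf, bef, cde, cdf

giving chain groups C_0 ≅ Z^6, C_1 ≅ Z^15, C_2 ≅ Z^10.

∂_1: C_1 → C_0 is given by ∂[p,q] = [q] − [p]. For instance
  ∂cf = f − c.
As a 6×15 matrix over Z this has rank 5, with invariant factors (1,1,1,1,1).

The boundary map ∂_2: C_2 → C_1 acts by ∂[p,q,r] = [q,r] − [p,r] + [p,q]. For instance
  ∂abd = bd − ad + ab,
  ∂bef = ef − bf + be.
The resulting 15×10 matrix has rank 10, and its Smith normal form has invariant factors (1,1,1,1,1,1,1,1,1,2).

Computing H_k = (kernel of ∂_k) / (image of ∂_{k+1}):

  H_0: rank C_0 − rank ∂_1 = 6 − 5 = 1, and the invariant factors of ∂_1 are all 1, so H_0 = Z.
  H_1: rank ker ∂_1 − rank ∂_2 = (15 − 5) − 10 = 0, and ∂_2 has invariant factor 2 > 1, so H_1 = Z/2Z.
  H_2: rank ker ∂_2 − rank ∂_3 = (10 − 10) − 0 = 0, and there is no ∂_3, so H_2 = 0.

(K is a triangulation of the real projective plane RP^2.)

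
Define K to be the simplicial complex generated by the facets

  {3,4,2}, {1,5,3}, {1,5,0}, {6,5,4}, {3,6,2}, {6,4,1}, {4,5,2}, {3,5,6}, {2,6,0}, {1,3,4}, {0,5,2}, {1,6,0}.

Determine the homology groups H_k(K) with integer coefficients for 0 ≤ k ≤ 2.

Fix the vertex order 0 < 1 < 2 < 3 < 4 < 5 < 6 and write every simplex with vertices in increasing order. Then dim K = 2 and the simplices of K are:

  0-simplices (7): [0], [1], [2], [3], [4], [5], [6]
  1-simplices (18): [0,1], [0,2], [0,5], [0,6], [1,3], [1,4], [1,5], [1,6], [2,3], [2,4], [2,5], [2,6], [3,4], [3,5], [3,6], [4,5], [4,6], [5,6]
  2-simplices (12): [0,1,5], [0,1,6], [0,2,5], [0,2,6], [1,3,4], [1,3,5], [1,4,6], [2,3,4], [2,3,6], [2,4,5], [3,5,6], [4,5,6]

Hence C_0 ≅ Z^7, C_1 ≅ Z^18, C_2 ≅ Z^12.

Boundary ∂_1: C_1 → C_0 is given by ∂[p,q] = [q] − [p]. For instance
  ∂[2,3] = [3] − [2].
The resulting 7×18 matrix has rank 6, and its Smith normal form has invariant factors (1,1,1,1,1,1).

Boundary ∂_2: C_2 → C_1 sends each 2-simplex [p,q,r] to [q,r] − [p,r] + [p,q]. For instance
  ∂[2,4,5] = [4,5] − [2,5] + [2,4],
  ∂[1,4,6] = [4,6] − [1,6] + [1,4].
The resulting 18×12 matrix has rank 12, and its Smith normal form has invariant factors (1,1,1,1,1,1,1,1,1,1,1,2).

Now H_k = ker ∂_k / im ∂_{k+1}, so:

  H_0: rank C_0 − rank ∂_1 = 7 − 6 = 1, and the invariant factors of ∂_1 are all 1, so H_0 ≅ Z.
  H_1: rank ker ∂_1 − rank ∂_2 = (18 − 6) − 12 = 0, and ∂_2 has invariant factor 2 > 1, so H_1 ≅ Z/2.
  H_2: rank ker ∂_2 − rank ∂_3 = (12 − 12) − 0 = 0, and there is no ∂_3, so H_2 ≅ 0.

H_0 = Z,  H_1 = Z/2,  H_2 = 0.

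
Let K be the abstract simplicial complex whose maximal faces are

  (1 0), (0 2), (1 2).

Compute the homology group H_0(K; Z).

Order the vertices as 0 < 1 < 2. Listing each simplex with vertices in this order, K has dimension 1 with simplices:

  0-simplices (3): [0], [1], [2]
  1-simplices (3): [0,1], [0,2], [1,2]

Hence C_0 ≅ Z^3, C_1 ≅ Z^3.

Boundary ∂_1: C_1 → C_0 is given by ∂[p,q] = [q] − [p]. For instance
  ∂[0,1] = [1] − [0].
The resulting 3×3 matrix has rank 2, and its Smith normal form has invariant factors (1,1).

From H_k ≅ ker(∂_k) / im(∂_{k+1}) we obtain:

  H_0: rank C_0 − rank ∂_1 = 3 − 2 = 1, and the invariant factors of ∂_1 are all 1, so H_0 = Z.

H_0 = Z.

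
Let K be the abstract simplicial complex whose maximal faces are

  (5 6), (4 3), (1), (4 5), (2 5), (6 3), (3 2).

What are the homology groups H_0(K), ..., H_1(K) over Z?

Take the total order 1 < 2 < 3 < 4 < 5 < 6 on the vertex set. Then K (dimension 1) consists of the simplices:

  0-simplices (6): [1], [2], [3], [4], [5], [6]
  1-simplices (6): [2,3], [2,5], [3,4], [3,6], [4,5], [5,6]

Hence C_0 ≅ Z^6, C_1 ≅ Z^6.

∂_1: C_1 → C_0 sends each edge [p,q] (with p < q) to q − p.
The resulting 6×6 matrix has rank 4, and its Smith normal form has invariant factors (1,1,1,1).

Now H_k = ker ∂_k / im ∂_{k+1}, so:

  H_0: rank C_0 − rank ∂_1 = 6 − 4 = 2, and the invariant factors of ∂_1 are all 1, so H_0 = Z^2.
  H_1: rank ker ∂_1 − rank ∂_2 = (6 − 4) − 0 = 2, and there is no ∂_2, so H_1 = Z^2.

As a check, the Euler characteristic is 6 − 6 = 0, which agrees with 2 − 2 = 0.

H_0 = Z^2,  H_1 = Z^2.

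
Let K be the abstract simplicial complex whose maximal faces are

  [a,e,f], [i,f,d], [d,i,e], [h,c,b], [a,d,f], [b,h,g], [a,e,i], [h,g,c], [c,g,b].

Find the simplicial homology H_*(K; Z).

H_0 = Z^2,  H_1 = Z,  H_2 = Z.

Order the vertices as a < b < c < d < e < f < g < h < i. Listing each simplex with vertices in this order, K has dimension 2 with simplices:

  0-simplices (9): a, b, c, d, e, f, g, h, i
  1-simplices (16): ad, ae, af, ai, bc, bg, bh, cg, ch, de, df, di, ef, ei, fi, gh
  2-simplices (9): adf, aef, aei, bcg, bch, bgh, cgh, dei, dfi

Hence C_0 ≅ Z^9, C_1 ≅ Z^16, C_2 ≅ Z^9.

The boundary map ∂_1: C_1 → C_0 maps an edge to its endpoints' difference, ∂[p,q] = q − p.
As a 9×16 matrix over Z this has rank 7, with invariant factors (1,1,1,1,1,1,1).

Boundary ∂_2: C_2 → C_1 acts by ∂[p,q,r] = [q,r] − [p,r] + [p,q]. For instance
  ∂bgh = gh − bh + bg,
  ∂adf = df − af + ad.
The resulting 16×9 matrix has rank 8, and its Smith normal form has invariant factors (1,1,1,1,1,1,1,1).

Reading off H_k = ker ∂_k / im ∂_{k+1}:

  H_0: rank C_0 − rank ∂_1 = 9 − 7 = 2, and the invariant factors of ∂_1 are all 1, so H_0 = Z^2.
  H_1: rank ker ∂_1 − rank ∂_2 = (16 − 7) − 8 = 1, and the invariant factors of ∂_2 are all 1, so H_1 = Z.
  H_2: rank ker ∂_2 − rank ∂_3 = (9 − 8) − 0 = 1, and there is no ∂_3, so H_2 = Z.

As a check, the Euler characteristic is 9 − 16 + 9 = 2, which agrees with 2 − 1 + 1 = 2.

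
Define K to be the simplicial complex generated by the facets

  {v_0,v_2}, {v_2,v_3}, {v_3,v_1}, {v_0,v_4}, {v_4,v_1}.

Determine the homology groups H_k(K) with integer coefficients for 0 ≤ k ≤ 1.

We work with the vertex ordering v_0 < v_1 < v_2 < v_3 < v_4. The simplices of K, each written with vertices in increasing order, are:

  0-simplices (5): [v_0], [v_1], [v_2], [v_3], [v_4]
  1-simplices (5): [v_0,v_2], [v_0,v_4], [v_1,v_3], [v_1,v_4], [v_2,v_3]

so the chain groups are C_0 ≅ Z^5, C_1 ≅ Z^5.

∂_1: C_1 → C_0 sends each edge [p,q] (with p < q) to q − p.
The 5×5 boundary matrix has rank 4 and Smith normal form diag(1,1,1,1).

Computing H_k = (kernel of ∂_k) / (image of ∂_{k+1}):

  H_0: rank C_0 − rank ∂_1 = 5 − 4 = 1, and the invariant factors of ∂_1 are all 1, so H_0 ≅ Z.
  H_1: rank ker ∂_1 − rank ∂_2 = (5 − 4) − 0 = 1, and there is no ∂_2, so H_1 ≅ Z.

As a check, the Euler characteristic is 5 − 5 = 0, which agrees with 1 − 1 = 0.
(K is a triangulation of the circle S^1.)

H_0 = Z,  H_1 = Z.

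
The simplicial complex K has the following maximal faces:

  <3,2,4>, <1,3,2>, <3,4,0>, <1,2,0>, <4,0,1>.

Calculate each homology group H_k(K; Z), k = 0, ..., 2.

Order the vertices as 0 < 1 < 2 < 3 < 4. Listing each simplex with vertices in this order, K has dimension 2 with simplices:

  0-simplices (5): [0], [1], [2], [3], [4]
  1-simplices (10): [0,1], [0,2], [0,3], [0,4], [1,2], [1,3], [1,4], [2,3], [2,4], [3,4]
  2-simplices (5): [0,1,2], [0,1,4], [0,3,4], [1,2,3], [2,3,4]

so the chain groups are C_0 ≅ Z^5, C_1 ≅ Z^10, C_2 ≅ Z^5.

∂_1: C_1 → C_0 sends each edge [p,q] (with p < q) to q − p.
This gives a 5×10 integer matrix of rank 4; reducing to Smith normal form yields diagonal entries (1,1,1,1).

∂_2: C_2 → C_1 acts by ∂[p,q,r] = [q,r] − [p,r] + [p,q]. For instance
  ∂[0,1,4] = [1,4] − [0,4] + [0,1],
  ∂[0,3,4] = [3,4] − [0,4] + [0,3].
As a 10×5 matrix over Z this has rank 5, with invariant factors (1,1,1,1,1).

Now H_k = ker ∂_k / im ∂_{k+1}, so:

  H_0: rank C_0 − rank ∂_1 = 5 − 4 = 1, and the invariant factors of ∂_1 are all 1, so H_0 = Z.
  H_1: rank ker ∂_1 − rank ∂_2 = (10 − 4) − 5 = 1, and the invariant factors of ∂_2 are all 1, so H_1 = Z.
  H_2: rank ker ∂_2 − rank ∂_3 = (5 − 5) − 0 = 0, and there is no ∂_3, so H_2 = 0.

As a check, the Euler characteristic is 5 − 10 + 5 = 0, which agrees with 1 − 1 + 0 = 0.

H_0 = Z,  H_1 = Z,  H_2 = 0.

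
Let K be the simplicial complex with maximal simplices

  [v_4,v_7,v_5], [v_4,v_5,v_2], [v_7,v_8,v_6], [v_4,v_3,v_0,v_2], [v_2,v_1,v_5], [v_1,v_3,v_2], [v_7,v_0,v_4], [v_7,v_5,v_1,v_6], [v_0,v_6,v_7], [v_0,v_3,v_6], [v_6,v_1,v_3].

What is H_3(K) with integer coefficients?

H_3 = 0.

We work with the vertex ordering v_0 < v_1 < v_2 < v_3 < v_4 < v_5 < v_6 < v_7 < v_8. The simplices of K, each written with vertices in increasing order, are:

  0-simplices (9): [v_0], [v_1], [v_2], [v_3], [v_4], [v_5], [v_6], [v_7], [v_8]
  1-simplices (22): (22 of them)
  2-simplices (17): (17 of them)
  3-simplices (2): [v_0,v_2,v_3,v_4], [v_1,v_5,v_6,v_7]

Hence C_0 ≅ Z^9, C_1 ≅ Z^22, C_2 ≅ Z^17, C_3 ≅ Z^2.

The boundary map ∂_1: C_1 → C_0 sends each edge [p,q] (with p < q) to q − p.
This gives a 9×22 integer matrix of rank 8; reducing to Smith normal form yields diagonal entries (1,1,1,1,1,1,1,1).

Boundary ∂_2: C_2 → C_1 acts by ∂[p,q,r] = [q,r] − [p,r] + [p,q]. For instance
  ∂[v_1,v_5,v_7] = [v_5,v_7] − [v_1,v_7] + [v_1,v_5],
  ∂[v_6,v_7,v_8] = [v_7,v_8] − [v_6,v_8] + [v_6,v_7].
The 22×17 boundary matrix has rank 14 and Smith normal form diag(1,1,1,1,1,1,1,1,1,1,1,1,1,1).

Boundary ∂_3: C_3 → C_2 sends each 3-simplex σ to the alternating sum Σ_i (−1)^i (σ with its i-th vertex removed). For instance
  ∂[v_0,v_2,v_3,v_4] = [v_2,v_3,v_4] − [v_0,v_3,v_4] + [v_0,v_2,v_4] − [v_0,v_2,v_3],
  ∂[v_1,v_5,v_6,v_7] = [v_5,v_6,v_7] − [v_1,v_6,v_7] + [v_1,v_5,v_7] − [v_1,v_5,v_6].
As a 17×2 matrix over Z this has rank 2, with invariant factors (1,1).

Reading off H_k = ker ∂_k / im ∂_{k+1}:

  H_3: rank ker ∂_3 − rank ∂_4 = (2 − 2) − 0 = 0, and there is no ∂_4, so H_3 = 0.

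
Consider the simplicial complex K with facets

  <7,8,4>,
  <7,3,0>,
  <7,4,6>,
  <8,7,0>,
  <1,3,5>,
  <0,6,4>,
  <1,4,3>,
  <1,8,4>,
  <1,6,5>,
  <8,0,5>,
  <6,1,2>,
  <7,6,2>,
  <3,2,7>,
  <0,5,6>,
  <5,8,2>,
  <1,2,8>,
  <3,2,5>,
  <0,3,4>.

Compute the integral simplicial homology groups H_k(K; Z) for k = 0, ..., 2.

H_0 = Z,  H_1 = Z ⊕ Z_2,  H_2 = 0.

Order the vertices as 0 < 1 < 2 < 3 < 4 < 5 < 6 < 7 < 8. Listing each simplex with vertices in this order, K has dimension 2 with simplices:

  0-simplices (9): [0], [1], [2], [3], [4], [5], [6], [7], [8]
  1-simplices (27): (27 of them)
  2-simplices (18): [0,3,4], [0,3,7], [0,4,6], [0,5,6], [0,5,8], [0,7,8], [1,2,6], [1,2,8], [1,3,4], [1,3,5], [1,4,8], [1,5,6], [2,3,5], [2,3,7], [2,5,8], [2,6,7], [4,6,7], [4,7,8]

so the chain groups are C_0 ≅ Z^9, C_1 ≅ Z^27, C_2 ≅ Z^18.

Boundary ∂_1: C_1 → C_0 maps an edge to its endpoints' difference, ∂[p,q] = q − p. For instance
  ∂[3,4] = [4] − [3].
The resulting 9×27 matrix has rank 8, and its Smith normal form has invariant factors (1,1,1,1,1,1,1,1).

The boundary map ∂_2: C_2 → C_1 acts by ∂[p,q,r] = [q,r] − [p,r] + [p,q]. For instance
  ∂[0,3,7] = [3,7] − [0,7] + [0,3],
  ∂[4,6,7] = [6,7] − [4,7] + [4,6].
The 27×18 boundary matrix has rank 18 and Smith normal form diag(1,1,1,1,1,1,1,1,1,1,1,1,1,1,1,1,1,2).

Reading off H_k = ker ∂_k / im ∂_{k+1}:

  H_0: rank C_0 − rank ∂_1 = 9 − 8 = 1, and the invariant factors of ∂_1 are all 1, so H_0 = Z.
  H_1: rank ker ∂_1 − rank ∂_2 = (27 − 8) − 18 = 1, and ∂_2 has invariant factor 2 > 1, so H_1 = Z ⊕ Z_2.
  H_2: rank ker ∂_2 − rank ∂_3 = (18 − 18) − 0 = 0, and there is no ∂_3, so H_2 = 0.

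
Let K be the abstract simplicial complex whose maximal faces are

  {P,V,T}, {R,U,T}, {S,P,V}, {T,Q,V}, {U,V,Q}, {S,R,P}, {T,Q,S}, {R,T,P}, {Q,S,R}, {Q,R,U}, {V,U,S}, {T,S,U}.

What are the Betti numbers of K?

b_0 = 1, b_1 = 0, b_2 = 0.

K has 7 vertices, 18 edges, 12 triangles.
rank ∂_0 = 0, rank ∂_1 = 6 ⇒ b_0 = 7 − 0 − 6 = 1; all invariant factors of ∂_1 are 1 so no torsion. So H_0 ≅ Z.
rank ∂_1 = 6, rank ∂_2 = 12 ⇒ b_1 = 18 − 6 − 12 = 0; ∂_2 has invariant factor(s) [2] giving torsion. So H_1 ≅ Z_2.
rank ∂_2 = 12, rank ∂_3 = 0 ⇒ b_2 = 12 − 12 − 0 = 0. So H_2 ≅ 0.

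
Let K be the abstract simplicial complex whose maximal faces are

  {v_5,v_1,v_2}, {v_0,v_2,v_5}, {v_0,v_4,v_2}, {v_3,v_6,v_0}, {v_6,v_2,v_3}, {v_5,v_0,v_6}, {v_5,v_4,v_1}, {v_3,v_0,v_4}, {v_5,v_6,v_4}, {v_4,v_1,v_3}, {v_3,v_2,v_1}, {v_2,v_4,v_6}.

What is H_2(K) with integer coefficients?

We work with the vertex ordering v_0 < v_1 < v_2 < v_3 < v_4 < v_5 < v_6. The simplices of K, each written with vertices in increasing order, are:

  0-simplices (7): [v_0], [v_1], [v_2], [v_3], [v_4], [v_5], [v_6]
  1-simplices (18): (18 of them)
  2-simplices (12): (12 of them)

giving chain groups C_0 ≅ Z^7, C_1 ≅ Z^18, C_2 ≅ Z^12.

∂_1: C_1 → C_0 is given by ∂[p,q] = [q] − [p]. For instance
  ∂[v_3,v_6] = [v_6] − [v_3].
As a 7×18 matrix over Z this has rank 6, with invariant factors (1,1,1,1,1,1).

The boundary map ∂_2: C_2 → C_1 acts by ∂[p,q,r] = [q,r] − [p,r] + [p,q]. For instance
  ∂[v_1,v_3,v_4] = [v_3,v_4] − [v_1,v_4] + [v_1,v_3],
  ∂[v_1,v_4,v_5] = [v_4,v_5] − [v_1,v_5] + [v_1,v_4].
The resulting 18×12 matrix has rank 12, and its Smith normal form has invariant factors (1,1,1,1,1,1,1,1,1,1,1,2).

Reading off H_k = ker ∂_k / im ∂_{k+1}:

  H_2: rank ker ∂_2 − rank ∂_3 = (12 − 12) − 0 = 0, and there is no ∂_3, so H_2 ≅ 0.

H_2 ≅ 0.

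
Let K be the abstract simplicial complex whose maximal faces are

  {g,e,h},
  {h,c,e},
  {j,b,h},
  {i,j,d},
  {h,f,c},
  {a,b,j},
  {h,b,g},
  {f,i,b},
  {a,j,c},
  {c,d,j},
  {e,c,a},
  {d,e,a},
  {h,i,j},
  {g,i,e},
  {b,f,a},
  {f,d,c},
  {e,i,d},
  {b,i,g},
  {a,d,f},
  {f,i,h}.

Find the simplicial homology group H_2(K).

Order the vertices as a < b < c < d < e < f < g < h < i < j. Listing each simplex with vertices in this order, K has dimension 2 with simplices:

  0-simplices (10): a, b, c, d, e, f, g, h, i, j
  1-simplices (30): ab, ac, ad, ae, af, aj, bf, bg, bh, bi, bj, cd, ce, cf, ch, cj, de, df, di, dj, eg, eh, ei, fh, fi, gh, gi, hi, hj, ij
  2-simplices (20): abf, abj, ace, acj, ade, adf, bfi, bgh, bgi, bhj, cdf, cdj, ceh, cfh, dei, dij, egh, egi, fhi, hij

Hence C_0 ≅ Z^10, C_1 ≅ Z^30, C_2 ≅ Z^20.

The boundary map ∂_1: C_1 → C_0 is given by ∂[p,q] = [q] − [p].
The 10×30 boundary matrix has rank 9 and Smith normal form diag(1,1,1,1,1,1,1,1,1).

Boundary ∂_2: C_2 → C_1 sends each 2-simplex [p,q,r] to [q,r] − [p,r] + [p,q]. For instance
  ∂ade = de − ae + ad,
  ∂cdj = dj − cj + cd.
The resulting 30×20 matrix has rank 20, and its Smith normal form has invariant factors (1,1,1,1,1,1,1,1,1,1,1,1,1,1,1,1,1,1,1,2).

Computing H_k = (kernel of ∂_k) / (image of ∂_{k+1}):

  H_2: rank ker ∂_2 − rank ∂_3 = (20 − 20) − 0 = 0, and there is no ∂_3, so H_2 ≅ 0.

(K is a triangulation of the Klein bottle.)

H_2 ≅ 0.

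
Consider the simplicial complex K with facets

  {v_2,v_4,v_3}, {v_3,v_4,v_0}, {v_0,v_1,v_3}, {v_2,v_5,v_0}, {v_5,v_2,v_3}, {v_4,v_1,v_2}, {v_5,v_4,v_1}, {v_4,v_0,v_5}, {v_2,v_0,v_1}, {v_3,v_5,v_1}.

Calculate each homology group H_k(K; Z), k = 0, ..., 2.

Fix the vertex order v_0 < v_1 < v_2 < v_3 < v_4 < v_5 and write every simplex with vertices in increasing order. Then dim K = 2 and the simplices of K are:

  0-simplices (6): [v_0], [v_1], [v_2], [v_3], [v_4], [v_5]
  1-simplices (15): (15 of them)
  2-simplices (10): [v_0,v_1,v_2], [v_0,v_1,v_3], [v_0,v_2,v_5], [v_0,v_3,v_4], [v_0,v_4,v_5], [v_1,v_2,v_4], [v_1,v_3,v_5], [v_1,v_4,v_5], [v_2,v_3,v_4], [v_2,v_3,v_5]

so the chain groups are C_0 ≅ Z^6, C_1 ≅ Z^15, C_2 ≅ Z^10.

∂_1: C_1 → C_0 maps an edge to its endpoints' difference, ∂[p,q] = q − p. For instance
  ∂[v_0,v_1] = [v_1] − [v_0].
This gives a 6×15 integer matrix of rank 5; reducing to Smith normal form yields diagonal entries (1,1,1,1,1).

The boundary map ∂_2: C_2 → C_1 sends each 2-simplex [p,q,r] to [q,r] − [p,r] + [p,q]. For instance
  ∂[v_2,v_3,v_5] = [v_3,v_5] − [v_2,v_5] + [v_2,v_3],
  ∂[v_1,v_4,v_5] = [v_4,v_5] − [v_1,v_5] + [v_1,v_4].
The resulting 15×10 matrix has rank 10, and its Smith normal form has invariant factors (1,1,1,1,1,1,1,1,1,2).

Reading off H_k = ker ∂_k / im ∂_{k+1}:

  H_0: rank C_0 − rank ∂_1 = 6 − 5 = 1, and the invariant factors of ∂_1 are all 1, so H_0 ≅ Z.
  H_1: rank ker ∂_1 − rank ∂_2 = (15 − 5) − 10 = 0, and ∂_2 has invariant factor 2 > 1, so H_1 ≅ Z/2.
  H_2: rank ker ∂_2 − rank ∂_3 = (10 − 10) − 0 = 0, and there is no ∂_3, so H_2 ≅ 0.

(K is a triangulation of the real projective plane RP^2.)

H_0 = Z,  H_1 = Z/2,  H_2 = 0.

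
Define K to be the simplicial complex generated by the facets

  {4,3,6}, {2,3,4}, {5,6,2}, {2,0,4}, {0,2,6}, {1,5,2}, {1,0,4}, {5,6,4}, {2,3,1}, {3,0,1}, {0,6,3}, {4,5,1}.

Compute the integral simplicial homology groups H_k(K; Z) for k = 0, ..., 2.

H_0 = Z,  H_1 = Z/2Z,  H_2 = 0.

K has 7 vertices, 18 edges, 12 triangles.
rank ∂_0 = 0, rank ∂_1 = 6 ⇒ b_0 = 7 − 0 − 6 = 1; all invariant factors of ∂_1 are 1 so no torsion. So H_0 ≅ Z.
rank ∂_1 = 6, rank ∂_2 = 12 ⇒ b_1 = 18 − 6 − 12 = 0; ∂_2 has invariant factor(s) [2] giving torsion. So H_1 ≅ Z/2Z.
rank ∂_2 = 12, rank ∂_3 = 0 ⇒ b_2 = 12 − 12 − 0 = 0. So H_2 ≅ 0.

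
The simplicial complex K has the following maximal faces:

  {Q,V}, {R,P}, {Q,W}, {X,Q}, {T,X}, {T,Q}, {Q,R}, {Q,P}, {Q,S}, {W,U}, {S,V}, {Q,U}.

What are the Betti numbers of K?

b_0 = 1, b_1 = 4.

Take the total order P < Q < R < S < T < U < V < W < X on the vertex set. Then K (dimension 1) consists of the simplices:

  0-simplices (9): P, Q, R, S, T, U, V, W, X
  1-simplices (12): PQ, PR, QR, QS, QT, QU, QV, QW, QX, SV, TX, UW

giving chain groups C_0 ≅ Z^9, C_1 ≅ Z^12.

Boundary ∂_1: C_1 → C_0 is given by ∂[p,q] = [q] − [p].
This gives a 9×12 integer matrix of rank 8; reducing to Smith normal form yields diagonal entries (1,1,1,1,1,1,1,1).

Reading off H_k = ker ∂_k / im ∂_{k+1}:

  H_0: rank C_0 − rank ∂_1 = 9 − 8 = 1, and the invariant factors of ∂_1 are all 1, so H_0 ≅ Z.
  H_1: rank ker ∂_1 − rank ∂_2 = (12 − 8) − 0 = 4, and there is no ∂_2, so H_1 ≅ Z^4.

As a check, the Euler characteristic is 9 − 12 = -3, which agrees with 1 − 4 = -3.

Hence the Betti numbers are b_0 = 1, b_1 = 4.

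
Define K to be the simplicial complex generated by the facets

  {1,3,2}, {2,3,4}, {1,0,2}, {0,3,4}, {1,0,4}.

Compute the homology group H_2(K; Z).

Fix the vertex order 0 < 1 < 2 < 3 < 4 and write every simplex with vertices in increasing order. Then dim K = 2 and the simplices of K are:

  0-simplices (5): [0], [1], [2], [3], [4]
  1-simplices (10): [0,1], [0,2], [0,3], [0,4], [1,2], [1,3], [1,4], [2,3], [2,4], [3,4]
  2-simplices (5): [0,1,2], [0,1,4], [0,3,4], [1,2,3], [2,3,4]

giving chain groups C_0 ≅ Z^5, C_1 ≅ Z^10, C_2 ≅ Z^5.

Boundary ∂_1: C_1 → C_0 is given by ∂[p,q] = [q] − [p]. For instance
  ∂[2,4] = [4] − [2].
The 5×10 boundary matrix has rank 4 and Smith normal form diag(1,1,1,1).

∂_2: C_2 → C_1 sends each 2-simplex [p,q,r] to [q,r] − [p,r] + [p,q]. For instance
  ∂[1,2,3] = [2,3] − [1,3] + [1,2],
  ∂[0,1,4] = [1,4] − [0,4] + [0,1].
The resulting 10×5 matrix has rank 5, and its Smith normal form has invariant factors (1,1,1,1,1).

From H_k ≅ ker(∂_k) / im(∂_{k+1}) we obtain:

  H_2: rank ker ∂_2 − rank ∂_3 = (5 − 5) − 0 = 0, and there is no ∂_3, so H_2 ≅ 0.

(K is a triangulation of the Möbius band.)

H_2 ≅ 0.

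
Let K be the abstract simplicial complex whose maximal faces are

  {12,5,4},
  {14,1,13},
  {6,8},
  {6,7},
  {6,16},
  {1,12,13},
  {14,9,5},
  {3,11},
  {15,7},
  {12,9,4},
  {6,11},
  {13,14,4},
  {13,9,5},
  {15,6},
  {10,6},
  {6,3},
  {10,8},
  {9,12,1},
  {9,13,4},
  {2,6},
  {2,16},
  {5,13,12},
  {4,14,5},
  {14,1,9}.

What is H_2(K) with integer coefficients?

H_2 = 0.

Order the vertices as 1 < 2 < 3 < 4 < 5 < 6 < 7 < 8 < 9 < 10 < 11 < 12 < 13 < 14 < 15 < 16. Listing each simplex with vertices in this order, K has dimension 2 with simplices:

  0-simplices (16): [1], [2], [3], [4], [5], [6], [7], [8], [9], [10], [11], [12], [13], [14], [15], [16]
  1-simplices (30): (30 of them)
  2-simplices (12): [1,9,12], [1,9,14], [1,12,13], [1,13,14], [4,5,12], [4,5,14], [4,9,12], [4,9,13], [4,13,14], [5,9,13], [5,9,14], [5,12,13]

giving chain groups C_0 ≅ Z^16, C_1 ≅ Z^30, C_2 ≅ Z^12.

Boundary ∂_1: C_1 → C_0 maps an edge to its endpoints' difference, ∂[p,q] = q − p.
As a 16×30 matrix over Z this has rank 14, with invariant factors (1,1,1,1,1,1,1,1,1,1,1,1,1,1).

Boundary ∂_2: C_2 → C_1 sends each 2-simplex [p,q,r] to [q,r] − [p,r] + [p,q]. For instance
  ∂[1,12,13] = [12,13] − [1,13] + [1,12],
  ∂[5,9,14] = [9,14] − [5,14] + [5,9].
The 30×12 boundary matrix has rank 12 and Smith normal form diag(1,1,1,1,1,1,1,1,1,1,1,2).

Now H_k = ker ∂_k / im ∂_{k+1}, so:

  H_2: rank ker ∂_2 − rank ∂_3 = (12 − 12) − 0 = 0, and there is no ∂_3, so H_2 = 0.

(K is a triangulation of the disjoint union of the real projective plane RP^2 and a wedge of 4 circles.)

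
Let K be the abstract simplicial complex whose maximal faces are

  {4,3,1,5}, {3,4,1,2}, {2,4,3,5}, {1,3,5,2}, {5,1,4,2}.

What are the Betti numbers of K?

Order the vertices as 1 < 2 < 3 < 4 < 5. Listing each simplex with vertices in this order, K has dimension 3 with simplices:

  0-simplices (5): [1], [2], [3], [4], [5]
  1-simplices (10): [1,2], [1,3], [1,4], [1,5], [2,3], [2,4], [2,5], [3,4], [3,5], [4,5]
  2-simplices (10): [1,2,3], [1,2,4], [1,2,5], [1,3,4], [1,3,5], [1,4,5], [2,3,4], [2,3,5], [2,4,5], [3,4,5]
  3-simplices (5): [1,2,3,4], [1,2,3,5], [1,2,4,5], [1,3,4,5], [2,3,4,5]

Hence C_0 ≅ Z^5, C_1 ≅ Z^10, C_2 ≅ Z^10, C_3 ≅ Z^5.

∂_1: C_1 → C_0 sends each edge [p,q] (with p < q) to q − p.
The 5×10 boundary matrix has rank 4 and Smith normal form diag(1,1,1,1).

The boundary map ∂_2: C_2 → C_1 acts by ∂[p,q,r] = [q,r] − [p,r] + [p,q]. For instance
  ∂[1,3,4] = [3,4] − [1,4] + [1,3],
  ∂[1,2,5] = [2,5] − [1,5] + [1,2].
This gives a 10×10 integer matrix of rank 6; reducing to Smith normal form yields diagonal entries (1,1,1,1,1,1).

∂_3: C_3 → C_2 sends each 3-simplex σ to the alternating sum Σ_i (−1)^i (σ with its i-th vertex removed). For instance
  ∂[1,3,4,5] = [3,4,5] − [1,4,5] + [1,3,5] − [1,3,4],
  ∂[1,2,4,5] = [2,4,5] − [1,4,5] + [1,2,5] − [1,2,4].
This gives a 10×5 integer matrix of rank 4; reducing to Smith normal form yields diagonal entries (1,1,1,1).

Computing H_k = (kernel of ∂_k) / (image of ∂_{k+1}):

  H_0: rank C_0 − rank ∂_1 = 5 − 4 = 1, and the invariant factors of ∂_1 are all 1, so H_0 ≅ Z.
  H_1: rank ker ∂_1 − rank ∂_2 = (10 − 4) − 6 = 0, and the invariant factors of ∂_2 are all 1, so H_1 ≅ 0.
  H_2: rank ker ∂_2 − rank ∂_3 = (10 − 6) − 4 = 0, and the invariant factors of ∂_3 are all 1, so H_2 ≅ 0.
  H_3: rank ker ∂_3 − rank ∂_4 = (5 − 4) − 0 = 1, and there is no ∂_4, so H_3 ≅ Z.

As a check, the Euler characteristic is 5 − 10 + 10 − 5 = 0, which agrees with 1 − 0 + 0 − 1 = 0.

Hence the Betti numbers are b_0 = 1, b_1 = 0, b_2 = 0, b_3 = 1.

b_0 = 1, b_1 = 0, b_2 = 0, b_3 = 1.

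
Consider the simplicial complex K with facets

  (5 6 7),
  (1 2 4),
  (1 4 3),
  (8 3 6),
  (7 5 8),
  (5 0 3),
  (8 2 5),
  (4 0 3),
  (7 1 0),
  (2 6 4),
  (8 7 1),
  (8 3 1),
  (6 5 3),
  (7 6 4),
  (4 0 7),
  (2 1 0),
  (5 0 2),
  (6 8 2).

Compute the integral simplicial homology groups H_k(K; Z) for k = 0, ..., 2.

H_0 ≅ Z,  H_1 ≅ Z ⊕ Z/2Z,  H_2 = 0.

Take the total order 0 < 1 < 2 < 3 < 4 < 5 < 6 < 7 < 8 on the vertex set. Then K (dimension 2) consists of the simplices:

  0-simplices (9): [0], [1], [2], [3], [4], [5], [6], [7], [8]
  1-simplices (27): (27 of them)
  2-simplices (18): [0,1,2], [0,1,7], [0,2,5], [0,3,4], [0,3,5], [0,4,7], [1,2,4], [1,3,4], [1,3,8], [1,7,8], [2,4,6], [2,5,8], [2,6,8], [3,5,6], [3,6,8], [4,6,7], [5,6,7], [5,7,8]

so the chain groups are C_0 ≅ Z^9, C_1 ≅ Z^27, C_2 ≅ Z^18.

Boundary ∂_1: C_1 → C_0 maps an edge to its endpoints' difference, ∂[p,q] = q − p. For instance
  ∂[2,6] = [6] − [2].
The resulting 9×27 matrix has rank 8, and its Smith normal form has invariant factors (1,1,1,1,1,1,1,1).

∂_2: C_2 → C_1 sends each 2-simplex [p,q,r] to [q,r] − [p,r] + [p,q]. For instance
  ∂[1,7,8] = [7,8] − [1,8] + [1,7],
  ∂[0,3,4] = [3,4] − [0,4] + [0,3].
The 27×18 boundary matrix has rank 18 and Smith normal form diag(1,1,1,1,1,1,1,1,1,1,1,1,1,1,1,1,1,2).

Computing H_k = (kernel of ∂_k) / (image of ∂_{k+1}):

  H_0: rank C_0 − rank ∂_1 = 9 − 8 = 1, and the invariant factors of ∂_1 are all 1, so H_0 = Z.
  H_1: rank ker ∂_1 − rank ∂_2 = (27 − 8) − 18 = 1, and ∂_2 has invariant factor 2 > 1, so H_1 = Z ⊕ Z/2Z.
  H_2: rank ker ∂_2 − rank ∂_3 = (18 − 18) − 0 = 0, and there is no ∂_3, so H_2 = 0.

As a check, the Euler characteristic is 9 − 27 + 18 = 0, which agrees with 1 − 1 + 0 = 0.
(K is a triangulation of the Klein bottle.)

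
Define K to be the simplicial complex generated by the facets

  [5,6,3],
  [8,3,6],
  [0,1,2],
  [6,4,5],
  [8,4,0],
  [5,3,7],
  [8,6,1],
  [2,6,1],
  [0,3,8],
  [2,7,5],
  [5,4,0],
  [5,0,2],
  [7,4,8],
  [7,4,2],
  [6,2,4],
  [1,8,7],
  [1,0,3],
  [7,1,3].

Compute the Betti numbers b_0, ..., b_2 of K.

K has 9 vertices, 27 edges, 18 triangles.
rank ∂_0 = 0, rank ∂_1 = 8 ⇒ b_0 = 9 − 0 − 8 = 1; all invariant factors of ∂_1 are 1 so no torsion. So H_0 ≅ Z.
rank ∂_1 = 8, rank ∂_2 = 18 ⇒ b_1 = 27 − 8 − 18 = 1; ∂_2 has invariant factor(s) [2] giving torsion. So H_1 ≅ Z ⊕ Z_2.
rank ∂_2 = 18, rank ∂_3 = 0 ⇒ b_2 = 18 − 18 − 0 = 0. So H_2 ≅ 0.

b_0 = 1, b_1 = 1, b_2 = 0.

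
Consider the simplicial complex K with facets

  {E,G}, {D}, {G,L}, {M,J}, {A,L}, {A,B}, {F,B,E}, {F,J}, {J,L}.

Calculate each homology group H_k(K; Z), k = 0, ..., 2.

We work with the vertex ordering A < B < D < E < F < G < J < L < M. The simplices of K, each written with vertices in increasing order, are:

  0-simplices (9): A, B, D, E, F, G, J, L, M
  1-simplices (10): AB, AL, BE, BF, EF, EG, FJ, GL, JL, JM
  2-simplices (1): BEF

Hence C_0 ≅ Z^9, C_1 ≅ Z^10, C_2 ≅ Z^1.

∂_1: C_1 → C_0 maps an edge to its endpoints' difference, ∂[p,q] = q − p.
The 9×10 boundary matrix has rank 7 and Smith normal form diag(1,1,1,1,1,1,1).

The boundary map ∂_2: C_2 → C_1 sends each 2-simplex [p,q,r] to [q,r] − [p,r] + [p,q]. For instance
  ∂BEF = EF − BF + BE.
The resulting 10×1 matrix has rank 1, and its Smith normal form has invariant factors (1).

From H_k ≅ ker(∂_k) / im(∂_{k+1}) we obtain:

  H_0: rank C_0 − rank ∂_1 = 9 − 7 = 2, and the invariant factors of ∂_1 are all 1, so H_0 ≅ Z^2.
  H_1: rank ker ∂_1 − rank ∂_2 = (10 − 7) − 1 = 2, and the invariant factors of ∂_2 are all 1, so H_1 ≅ Z^2.
  H_2: rank ker ∂_2 − rank ∂_3 = (1 − 1) − 0 = 0, and there is no ∂_3, so H_2 ≅ 0.

As a check, the Euler characteristic is 9 − 10 + 1 = 0, which agrees with 2 − 2 + 0 = 0.

H_0 ≅ Z^2,  H_1 ≅ Z^2,  H_2 = 0.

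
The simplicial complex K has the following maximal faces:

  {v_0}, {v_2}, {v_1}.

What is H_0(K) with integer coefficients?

H_0 = Z^3.

Fix the vertex order v_0 < v_1 < v_2 and write every simplex with vertices in increasing order. Then dim K = 0 and the simplices of K are:

  0-simplices (3): [v_0], [v_1], [v_2]

giving chain groups C_0 ≅ Z^3.

Computing H_k = (kernel of ∂_k) / (image of ∂_{k+1}):

  H_0: rank C_0 − rank ∂_1 = 3 − 0 = 3, and there is no ∂_1, so H_0 ≅ Z^3.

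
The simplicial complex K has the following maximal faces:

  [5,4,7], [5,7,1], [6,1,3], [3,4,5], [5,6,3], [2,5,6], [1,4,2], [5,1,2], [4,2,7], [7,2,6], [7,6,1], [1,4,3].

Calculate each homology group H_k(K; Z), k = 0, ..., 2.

K has 7 vertices, 18 edges, 12 triangles.
rank ∂_0 = 0, rank ∂_1 = 6 ⇒ b_0 = 7 − 0 − 6 = 1; all invariant factors of ∂_1 are 1 so no torsion. So H_0 ≅ Z.
rank ∂_1 = 6, rank ∂_2 = 12 ⇒ b_1 = 18 − 6 − 12 = 0; ∂_2 has invariant factor(s) [2] giving torsion. So H_1 ≅ Z/2.
rank ∂_2 = 12, rank ∂_3 = 0 ⇒ b_2 = 12 − 12 − 0 = 0. So H_2 ≅ 0.

H_0 ≅ Z,  H_1 ≅ Z/2,  H_2 = 0.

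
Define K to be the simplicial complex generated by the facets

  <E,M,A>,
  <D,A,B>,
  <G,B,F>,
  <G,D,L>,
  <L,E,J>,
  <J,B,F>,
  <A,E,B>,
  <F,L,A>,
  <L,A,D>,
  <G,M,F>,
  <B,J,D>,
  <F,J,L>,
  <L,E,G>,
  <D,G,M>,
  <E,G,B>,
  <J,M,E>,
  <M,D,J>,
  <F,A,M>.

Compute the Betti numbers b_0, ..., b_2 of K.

b_0 = 1, b_1 = 2, b_2 = 1.

Fix the vertex order A < B < D < E < F < G < J < L < M and write every simplex with vertices in increasing order. Then dim K = 2 and the simplices of K are:

  0-simplices (9): A, B, D, E, F, G, J, L, M
  1-simplices (27): AB, AD, AE, AF, AL, AM, BD, BE, BF, BG, BJ, DG, DJ, DL, DM, EG, EJ, EL, EM, FG, FJ, FL, FM, GL, GM, JL, JM
  2-simplices (18): ABD, ABE, ADL, AEM, AFL, AFM, BDJ, BEG, BFG, BFJ, DGL, DGM, DJM, EGL, EJL, EJM, FGM, FJL

giving chain groups C_0 ≅ Z^9, C_1 ≅ Z^27, C_2 ≅ Z^18.

The boundary map ∂_1: C_1 → C_0 is given by ∂[p,q] = [q] − [p]. For instance
  ∂AE = E − A.
As a 9×27 matrix over Z this has rank 8, with invariant factors (1,1,1,1,1,1,1,1).

The boundary map ∂_2: C_2 → C_1 acts by ∂[p,q,r] = [q,r] − [p,r] + [p,q]. For instance
  ∂AFM = FM − AM + AF,
  ∂EJL = JL − EL + EJ.
The 27×18 boundary matrix has rank 17 and Smith normal form diag(1,1,1,1,1,1,1,1,1,1,1,1,1,1,1,1,1).

Computing H_k = (kernel of ∂_k) / (image of ∂_{k+1}):

  H_0: rank C_0 − rank ∂_1 = 9 − 8 = 1, and the invariant factors of ∂_1 are all 1, so H_0 = Z.
  H_1: rank ker ∂_1 − rank ∂_2 = (27 − 8) − 17 = 2, and the invariant factors of ∂_2 are all 1, so H_1 = Z^2.
  H_2: rank ker ∂_2 − rank ∂_3 = (18 − 17) − 0 = 1, and there is no ∂_3, so H_2 = Z.

As a check, the Euler characteristic is 9 − 27 + 18 = 0, which agrees with 1 − 2 + 1 = 0.
(K is a triangulation of the torus T^2.)

Hence the Betti numbers are b_0 = 1, b_1 = 2, b_2 = 1.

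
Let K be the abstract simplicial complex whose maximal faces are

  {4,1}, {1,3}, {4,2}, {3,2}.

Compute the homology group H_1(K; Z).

We work with the vertex ordering 1 < 2 < 3 < 4. The simplices of K, each written with vertices in increasing order, are:

  0-simplices (4): [1], [2], [3], [4]
  1-simplices (4): [1,3], [1,4], [2,3], [2,4]

so the chain groups are C_0 ≅ Z^4, C_1 ≅ Z^4.

∂_1: C_1 → C_0 sends each edge [p,q] (with p < q) to q − p. For instance
  ∂[2,3] = [3] − [2].
As a 4×4 matrix over Z this has rank 3, with invariant factors (1,1,1).

Now H_k = ker ∂_k / im ∂_{k+1}, so:

  H_1: rank ker ∂_1 − rank ∂_2 = (4 − 3) − 0 = 1, and there is no ∂_2, so H_1 = Z.

H_1 ≅ Z.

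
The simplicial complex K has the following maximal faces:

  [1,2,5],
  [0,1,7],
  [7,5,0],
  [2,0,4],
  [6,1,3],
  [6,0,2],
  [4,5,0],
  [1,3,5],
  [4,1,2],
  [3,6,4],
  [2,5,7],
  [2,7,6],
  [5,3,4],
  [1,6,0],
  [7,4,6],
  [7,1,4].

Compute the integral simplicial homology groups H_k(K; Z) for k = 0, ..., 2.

H_0 ≅ Z,  H_1 ≅ Z^2,  H_2 ≅ Z.

Fix the vertex order 0 < 1 < 2 < 3 < 4 < 5 < 6 < 7 and write every simplex with vertices in increasing order. Then dim K = 2 and the simplices of K are:

  0-simplices (8): [0], [1], [2], [3], [4], [5], [6], [7]
  1-simplices (24): (24 of them)
  2-simplices (16): [0,1,6], [0,1,7], [0,2,4], [0,2,6], [0,4,5], [0,5,7], [1,2,4], [1,2,5], [1,3,5], [1,3,6], [1,4,7], [2,5,7], [2,6,7], [3,4,5], [3,4,6], [4,6,7]

so the chain groups are C_0 ≅ Z^8, C_1 ≅ Z^24, C_2 ≅ Z^16.

The boundary map ∂_1: C_1 → C_0 sends each edge [p,q] (with p < q) to q − p.
The 8×24 boundary matrix has rank 7 and Smith normal form diag(1,1,1,1,1,1,1).

Boundary ∂_2: C_2 → C_1 maps a triangle to the signed sum of its edges. For instance
  ∂[0,1,6] = [1,6] − [0,6] + [0,1],
  ∂[3,4,6] = [4,6] − [3,6] + [3,4].
As a 24×16 matrix over Z this has rank 15, with invariant factors (1,1,1,1,1,1,1,1,1,1,1,1,1,1,1).

Computing H_k = (kernel of ∂_k) / (image of ∂_{k+1}):

  H_0: rank C_0 − rank ∂_1 = 8 − 7 = 1, and the invariant factors of ∂_1 are all 1, so H_0 = Z.
  H_1: rank ker ∂_1 − rank ∂_2 = (24 − 7) − 15 = 2, and the invariant factors of ∂_2 are all 1, so H_1 = Z^2.
  H_2: rank ker ∂_2 − rank ∂_3 = (16 − 15) − 0 = 1, and there is no ∂_3, so H_2 = Z.

As a check, the Euler characteristic is 8 − 24 + 16 = 0, which agrees with 1 − 2 + 1 = 0.
(K is a triangulation of the torus T^2.)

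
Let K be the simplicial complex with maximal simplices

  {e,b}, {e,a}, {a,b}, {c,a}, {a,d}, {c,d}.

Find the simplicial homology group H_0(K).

H_0 ≅ Z.

We work with the vertex ordering a < b < c < d < e. The simplices of K, each written with vertices in increasing order, are:

  0-simplices (5): a, b, c, d, e
  1-simplices (6): ab, ac, ad, ae, be, cd

giving chain groups C_0 ≅ Z^5, C_1 ≅ Z^6.

Boundary ∂_1: C_1 → C_0 is given by ∂[p,q] = [q] − [p].
This gives a 5×6 integer matrix of rank 4; reducing to Smith normal form yields diagonal entries (1,1,1,1).

Computing H_k = (kernel of ∂_k) / (image of ∂_{k+1}):

  H_0: rank C_0 − rank ∂_1 = 5 − 4 = 1, and the invariant factors of ∂_1 are all 1, so H_0 = Z.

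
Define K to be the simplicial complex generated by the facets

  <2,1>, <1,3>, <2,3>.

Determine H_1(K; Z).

H_1 ≅ Z.

K has 3 vertices, 3 edges.
rank ∂_1 = 2, rank ∂_2 = 0 ⇒ b_1 = 3 − 2 − 0 = 1. So H_1 ≅ Z.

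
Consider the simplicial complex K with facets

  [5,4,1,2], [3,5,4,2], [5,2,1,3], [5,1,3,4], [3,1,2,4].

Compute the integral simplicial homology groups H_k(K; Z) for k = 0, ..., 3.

H_0 = Z,  H_1 = 0,  H_2 = 0,  H_3 = Z.

K has 5 vertices, 10 edges, 10 triangles, 5 3-simplices.
rank ∂_0 = 0, rank ∂_1 = 4 ⇒ b_0 = 5 − 0 − 4 = 1; all invariant factors of ∂_1 are 1 so no torsion. So H_0 = Z.
rank ∂_1 = 4, rank ∂_2 = 6 ⇒ b_1 = 10 − 4 − 6 = 0; all invariant factors of ∂_2 are 1 so no torsion. So H_1 = 0.
rank ∂_2 = 6, rank ∂_3 = 4 ⇒ b_2 = 10 − 6 − 4 = 0; all invariant factors of ∂_3 are 1 so no torsion. So H_2 = 0.
rank ∂_3 = 4, rank ∂_4 = 0 ⇒ b_3 = 5 − 4 − 0 = 1. So H_3 = Z.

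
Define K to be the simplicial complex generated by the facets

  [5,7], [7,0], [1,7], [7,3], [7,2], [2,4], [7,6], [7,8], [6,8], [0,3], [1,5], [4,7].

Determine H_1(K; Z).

H_1 ≅ Z^4.

Fix the vertex order 0 < 1 < 2 < 3 < 4 < 5 < 6 < 7 < 8 and write every simplex with vertices in increasing order. Then dim K = 1 and the simplices of K are:

  0-simplices (9): [0], [1], [2], [3], [4], [5], [6], [7], [8]
  1-simplices (12): [0,3], [0,7], [1,5], [1,7], [2,4], [2,7], [3,7], [4,7], [5,7], [6,7], [6,8], [7,8]

Hence C_0 ≅ Z^9, C_1 ≅ Z^12.

Boundary ∂_1: C_1 → C_0 sends each edge [p,q] (with p < q) to q − p. For instance
  ∂[5,7] = [7] − [5].
The 9×12 boundary matrix has rank 8 and Smith normal form diag(1,1,1,1,1,1,1,1).

Reading off H_k = ker ∂_k / im ∂_{k+1}:

  H_1: rank ker ∂_1 − rank ∂_2 = (12 − 8) − 0 = 4, and there is no ∂_2, so H_1 = Z^4.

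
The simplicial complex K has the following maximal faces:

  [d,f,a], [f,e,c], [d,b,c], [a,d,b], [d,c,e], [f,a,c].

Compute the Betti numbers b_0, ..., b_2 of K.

b_0 = 1, b_1 = 1, b_2 = 0.

We work with the vertex ordering a < b < c < d < e < f. The simplices of K, each written with vertices in increasing order, are:

  0-simplices (6): a, b, c, d, e, f
  1-simplices (12): ab, ac, ad, af, bc, bd, cd, ce, cf, de, df, ef
  2-simplices (6): abd, acf, adf, bcd, cde, cef

so the chain groups are C_0 ≅ Z^6, C_1 ≅ Z^12, C_2 ≅ Z^6.

∂_1: C_1 → C_0 maps an edge to its endpoints' difference, ∂[p,q] = q − p. For instance
  ∂af = f − a.
The resulting 6×12 matrix has rank 5, and its Smith normal form has invariant factors (1,1,1,1,1).

Boundary ∂_2: C_2 → C_1 maps a triangle to the signed sum of its edges. For instance
  ∂adf = df − af + ad,
  ∂abd = bd − ad + ab.
The resulting 12×6 matrix has rank 6, and its Smith normal form has invariant factors (1,1,1,1,1,1).

From H_k ≅ ker(∂_k) / im(∂_{k+1}) we obtain:

  H_0: rank C_0 − rank ∂_1 = 6 − 5 = 1, and the invariant factors of ∂_1 are all 1, so H_0 = Z.
  H_1: rank ker ∂_1 − rank ∂_2 = (12 − 5) − 6 = 1, and the invariant factors of ∂_2 are all 1, so H_1 = Z.
  H_2: rank ker ∂_2 − rank ∂_3 = (6 − 6) − 0 = 0, and there is no ∂_3, so H_2 = 0.

Hence the Betti numbers are b_0 = 1, b_1 = 1, b_2 = 0.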